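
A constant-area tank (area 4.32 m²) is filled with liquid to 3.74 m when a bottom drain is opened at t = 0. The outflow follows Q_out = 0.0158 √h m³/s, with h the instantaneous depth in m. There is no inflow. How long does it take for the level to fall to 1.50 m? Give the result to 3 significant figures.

388 s

Accumulation of liquid (constant cross-section A): A dh/dt = −0.0158 √h.
This is separable: 2 d(√h)/dt = −0.0158/A, so √h = √h₀ − (0.0158/(2A)) t.
t = 2A(√h₀ − √h)/0.0158 = 2·4.32·(√3.74 − √1.50)/0.0158
  = 8.6400 × (1.9339 − 1.2247) / 0.0158 = 387.80 s.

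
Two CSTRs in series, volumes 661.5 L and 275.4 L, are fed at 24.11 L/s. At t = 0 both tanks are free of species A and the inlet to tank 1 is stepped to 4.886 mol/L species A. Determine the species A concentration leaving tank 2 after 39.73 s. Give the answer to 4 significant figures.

Time constants: τᵢ = Vᵢ/Q for each well-mixed tank.
τ₁ = 661.5/24.11 = 27.4367 s; τ₂ = 275.4/24.11 = 11.4226 s.
Tank 1: C₁ = C_in(1 − e^(−t/τ₁)). Tank 2 (τ₁ ≠ τ₂): C₂ = C_in[1 − (τ₁ e^(−t/τ₁) − τ₂ e^(−t/τ₂))/(τ₁ − τ₂)].
At t = 39.73: e^(−t/τ₁) = 0.235026, e^(−t/τ₂) = 0.0308636.
C₂ = 4.886·[1 − (27.4367·0.235026 − 11.4226·0.0308636)/(16.0141)] = 4.886·0.619347 = 3.02613 mol/L.

3.026 mol/L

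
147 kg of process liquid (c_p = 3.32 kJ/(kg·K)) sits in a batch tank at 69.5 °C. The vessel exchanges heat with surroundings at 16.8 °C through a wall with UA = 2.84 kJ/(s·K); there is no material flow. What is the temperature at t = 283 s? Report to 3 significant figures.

27.0 °C

M c_p dT/dt = −UA(T − T_amb).
dT/dt = (T_ss − T)/τ with T_ss = T_amb = 16.800 °C, τ = M c_p/UA = 147·3.32/2.84 = 171.85 s.
Integrating: T(t) = T_ss + (T₀ − T_ss) e^(−t/τ).
T(283) = 16.800 + (52.700)·0.19266 = 26.953 °C.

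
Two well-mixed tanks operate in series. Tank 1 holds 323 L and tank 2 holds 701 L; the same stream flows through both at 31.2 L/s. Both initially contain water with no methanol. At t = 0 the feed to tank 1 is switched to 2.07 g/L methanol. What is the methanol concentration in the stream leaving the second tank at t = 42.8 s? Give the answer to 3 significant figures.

Each tank obeys Vᵢ dCᵢ/dt = Q(Cᵢ₋₁ − Cᵢ), so τᵢ = Vᵢ/Q.
τ₁ = 323/31.2 = 10.353 s; τ₂ = 701/31.2 = 22.468 s.
Solving the cascade with C₁(0)=C₂(0)=0 gives C₂(t) = C_in[1 − (τ₁ e^(−t/τ₁) − τ₂ e^(−t/τ₂))/(τ₁ − τ₂)].
At t = 42.8: e^(−t/τ₁) = 0.016015, e^(−t/τ₂) = 0.14883.
C₂ = 2.07·[1 − (10.353·0.016015 − 22.468·0.14883)/(-12.115)] = 2.07·0.73768 = 1.5270 g/L.

1.53 g/L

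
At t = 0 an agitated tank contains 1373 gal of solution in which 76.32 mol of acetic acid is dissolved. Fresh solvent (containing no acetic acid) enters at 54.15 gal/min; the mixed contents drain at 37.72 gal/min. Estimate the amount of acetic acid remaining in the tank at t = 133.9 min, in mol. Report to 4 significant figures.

Total volume: dV/dt = Q_in − Q_out = 16.4300 gal/min, so V(t) = 1373 + 16.4300 t and V(133.9) = 3572.98 gal.
No acetic acid enters, so dm/dt = −Q_out · (m/V).
Separate: dm/m = −Q_out dt/V(t) ⇒ ln(m/m₀) = −(Q_out/(Q_in−Q_out)) ln(V/V₀).
m = m₀ (V₀/V)^(Q_out/(Q_in−Q_out)) = 76.32 × (1373/3572.98)^(2.29580) = 8.49289 mol.

8.493 mol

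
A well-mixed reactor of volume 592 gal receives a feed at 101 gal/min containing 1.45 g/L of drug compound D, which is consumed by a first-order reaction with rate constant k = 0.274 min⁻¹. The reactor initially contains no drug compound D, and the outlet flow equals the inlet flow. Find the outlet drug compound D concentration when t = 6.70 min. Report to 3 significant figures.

0.528 g/L

Accumulation = in − out − consumed: V dC/dt = Q C_in − Q C − k V C.
dC/dt = (Q/V) C_in − (Q/V + k) C; effective rate a = Q/V + k = 0.17061 + 0.274 = 0.44461 min⁻¹.
C_ss = Q C_in/(Q + kV) = 0.55640 g/L; C(t) = C_ss + (C₀ − C_ss) e^(−a t).
C(6.70) = 0.55640 + (-0.55640)·e^(−0.44461·6.70) = 0.55640 + (-0.55640)·0.050850 = 0.52811 g/L.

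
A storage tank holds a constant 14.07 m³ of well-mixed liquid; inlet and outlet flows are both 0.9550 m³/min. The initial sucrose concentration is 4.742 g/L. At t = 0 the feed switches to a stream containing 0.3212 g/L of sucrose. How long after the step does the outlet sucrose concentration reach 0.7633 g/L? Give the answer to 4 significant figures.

33.92 min

Species balance: V dC/dt = Q(C_in − C) ⇒ τ = V/Q = 14.7330 min.
C(t) = C_in + (C₀ − C_in) e^(−t/τ). Set C = 0.7633 and solve for t:
e^(−t/τ) = (C − C_in)/(C₀ − C_in) = (0.7633 − 0.3212)/(4.742 − 0.3212) = 0.100005
t = −τ ln(…) = 14.7330 × 2.30254 = 33.9233 min.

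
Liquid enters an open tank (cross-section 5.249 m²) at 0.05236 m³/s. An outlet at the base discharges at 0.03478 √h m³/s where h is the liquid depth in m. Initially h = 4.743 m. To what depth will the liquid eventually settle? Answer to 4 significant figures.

Level balance: A dh/dt = 0.05236 − 0.03478 √h. Setting dh/dt = 0:
Q_in = 0.03478 √h_ss ⇒ √h_ss = 0.05236/0.03478 = 1.50546.
h_ss = 1.50546² = 2.26642 m. (Since h₀ = 4.743 m > h_ss, the level will fall toward this value.)

2.266 m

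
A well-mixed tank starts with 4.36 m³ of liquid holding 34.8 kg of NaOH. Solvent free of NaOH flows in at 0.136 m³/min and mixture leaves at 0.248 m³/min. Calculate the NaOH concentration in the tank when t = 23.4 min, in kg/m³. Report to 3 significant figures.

2.61 kg/m³

Total volume: dV/dt = Q_in − Q_out = -0.11200 m³/min, so V(t) = 4.36 − 0.11200 t and V(23.4) = 1.7392 m³.
No NaOH enters, so dm/dt = −Q_out · (m/V).
Separate: dm/m = −Q_out dt/V(t) ⇒ ln(m/m₀) = −(Q_out/(Q_in−Q_out)) ln(V/V₀).
m = m₀ (V₀/V)^(Q_out/(Q_in−Q_out)) = 34.8 × (4.36/1.7392)^(-2.2143) = 4.5475 kg.
C = m/V = 4.5475/1.7392 = 2.6147 kg/m³.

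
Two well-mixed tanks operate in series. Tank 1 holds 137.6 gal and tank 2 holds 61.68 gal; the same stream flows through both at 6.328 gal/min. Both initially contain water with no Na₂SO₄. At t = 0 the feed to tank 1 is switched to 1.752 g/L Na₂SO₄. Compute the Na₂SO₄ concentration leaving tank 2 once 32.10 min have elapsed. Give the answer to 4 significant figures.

1.079 g/L

Time constants: τᵢ = Vᵢ/Q for each well-mixed tank.
τ₁ = 137.6/6.328 = 21.7446 min; τ₂ = 61.68/6.328 = 9.74716 min.
Tank 1: C₁ = C_in(1 − e^(−t/τ₁)). Tank 2 (τ₁ ≠ τ₂): C₂ = C_in[1 − (τ₁ e^(−t/τ₁) − τ₂ e^(−t/τ₂))/(τ₁ − τ₂)].
At t = 32.10: e^(−t/τ₁) = 0.228498, e^(−t/τ₂) = 0.0371323.
C₂ = 1.752·[1 − (21.7446·0.228498 − 9.74716·0.0371323)/(11.9975)] = 1.752·0.616030 = 1.07928 g/L.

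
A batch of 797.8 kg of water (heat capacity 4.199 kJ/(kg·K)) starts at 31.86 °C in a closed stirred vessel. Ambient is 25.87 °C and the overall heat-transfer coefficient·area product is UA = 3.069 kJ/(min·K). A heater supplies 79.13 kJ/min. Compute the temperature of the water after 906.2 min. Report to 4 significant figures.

43.02 °C

M c_p dT/dt = −UA(T − T_amb) + Q̇.
dT/dt = (T_ss − T)/τ with T_ss = T_amb + Q̇/UA = 25.87 + 79.13/3.069 = 51.6536 °C, τ = M c_p/UA = 797.8·4.199/3.069 = 1091.55 min.
Integrating: T(t) = T_ss + (T₀ − T_ss) e^(−t/τ).
T(906.2) = 51.6536 + (-19.7936)·0.435963 = 43.0243 °C.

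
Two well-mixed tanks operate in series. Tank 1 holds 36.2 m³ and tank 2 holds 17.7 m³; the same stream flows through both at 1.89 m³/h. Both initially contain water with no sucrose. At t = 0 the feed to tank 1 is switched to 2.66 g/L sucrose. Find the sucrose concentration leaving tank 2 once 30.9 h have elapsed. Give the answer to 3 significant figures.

Each tank obeys Vᵢ dCᵢ/dt = Q(Cᵢ₋₁ − Cᵢ), so τᵢ = Vᵢ/Q.
τ₁ = 36.2/1.89 = 19.153 h; τ₂ = 17.7/1.89 = 9.3651 h.
Solving the cascade with C₁(0)=C₂(0)=0 gives C₂(t) = C_in[1 − (τ₁ e^(−t/τ₁) − τ₂ e^(−t/τ₂))/(τ₁ − τ₂)].
At t = 30.9: e^(−t/τ₁) = 0.19923, e^(−t/τ₂) = 0.036902.
C₂ = 2.66·[1 − (19.153·0.19923 − 9.3651·0.036902)/(9.7884)] = 2.66·0.64546 = 1.7169 g/L.

1.72 g/L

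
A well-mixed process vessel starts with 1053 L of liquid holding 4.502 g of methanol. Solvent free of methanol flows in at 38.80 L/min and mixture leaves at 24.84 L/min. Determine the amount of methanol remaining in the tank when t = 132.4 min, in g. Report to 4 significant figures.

Let m(t) be the amount of methanol. Volume: V(t) = V₀ + (Q_in − Q_out) t = 1053 + 13.9600 t; V(132.4) = 2901.30 L.
Species balance (pure solvent in): dm/dt = −Q_out · m/V(t).
dm/m = −Q_out dt/(V₀ + 13.9600 t); integrating gives ln(m/m₀) = −(Q_out/(Q_in−Q_out)) ln(V/V₀).
m = m₀ (V₀/V)^(Q_out/(Q_in−Q_out)) = 4.502 × (1053/2901.30)^(1.77937) = 0.741634 g.

0.7416 g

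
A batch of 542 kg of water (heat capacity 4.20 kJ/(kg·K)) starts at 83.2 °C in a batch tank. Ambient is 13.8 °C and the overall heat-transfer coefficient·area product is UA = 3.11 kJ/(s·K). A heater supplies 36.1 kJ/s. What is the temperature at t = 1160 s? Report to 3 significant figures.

37.3 °C

First-law balance (no shaft work): M c_p dT/dt = −UA(T − T_amb) + Q̇.
dT/dt = (T_ss − T)/τ with T_ss = T_amb + Q̇/UA = 13.8 + 36.1/3.11 = 25.408 °C, τ = M c_p/UA = 542·4.20/3.11 = 731.96 s.
Solution: T(t) = T_ss + (T₀ − T_ss) e^(−t/τ).
T(1160) = 25.408 + (57.792)·0.20499 = 37.255 °C.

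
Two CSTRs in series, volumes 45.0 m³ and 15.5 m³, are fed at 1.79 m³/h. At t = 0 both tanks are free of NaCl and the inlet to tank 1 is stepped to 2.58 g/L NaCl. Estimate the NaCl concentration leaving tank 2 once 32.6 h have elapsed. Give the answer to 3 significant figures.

Species balance on tank i: dCᵢ/dt = (Cᵢ₋₁ − Cᵢ)/τᵢ with τᵢ = Vᵢ/Q.
τ₁ = 45.0/1.79 = 25.140 h; τ₂ = 15.5/1.79 = 8.6592 h.
Tank 1: C₁ = C_in(1 − e^(−t/τ₁)). Tank 2 (τ₁ ≠ τ₂): C₂ = C_in[1 − (τ₁ e^(−t/τ₁) − τ₂ e^(−t/τ₂))/(τ₁ − τ₂)].
At t = 32.6: e^(−t/τ₁) = 0.27342, e^(−t/τ₂) = 0.023173.
C₂ = 2.58·[1 − (25.140·0.27342 − 8.6592·0.023173)/(16.480)] = 2.58·0.59510 = 1.5354 g/L.

1.54 g/L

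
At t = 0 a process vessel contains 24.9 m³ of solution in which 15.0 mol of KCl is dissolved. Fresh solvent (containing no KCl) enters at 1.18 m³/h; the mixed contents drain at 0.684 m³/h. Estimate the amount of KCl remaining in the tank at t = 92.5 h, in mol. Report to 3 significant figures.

Let m(t) be the amount of KCl. Volume: V(t) = V₀ + (Q_in − Q_out) t = 24.9 + 0.49600 t; V(92.5) = 70.780 m³.
Solute balance: dm/dt = 0 − Q_out C = −Q_out m/V(t).
Separate: dm/m = −Q_out dt/V(t) ⇒ ln(m/m₀) = −(Q_out/(Q_in−Q_out)) ln(V/V₀).
m = m₀ (V₀/V)^(Q_out/(Q_in−Q_out)) = 15.0 × (24.9/70.780)^(1.3790) = 3.5515 mol.

3.55 mol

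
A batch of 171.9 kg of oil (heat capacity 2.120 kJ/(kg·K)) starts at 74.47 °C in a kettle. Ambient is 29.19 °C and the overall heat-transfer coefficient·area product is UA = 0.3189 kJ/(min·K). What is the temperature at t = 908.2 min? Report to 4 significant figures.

49.64 °C

M c_p dT/dt = −UA(T − T_amb).
dT/dt = (T_ss − T)/τ with T_ss = T_amb = 29.1900 °C, τ = M c_p/UA = 171.9·2.120/0.3189 = 1142.77 min.
T approaches T_ss exponentially: T(t) = T_ss + (T₀ − T_ss) e^(−t/τ).
T(908.2) = 29.1900 + (45.2800)·0.451699 = 49.6429 °C.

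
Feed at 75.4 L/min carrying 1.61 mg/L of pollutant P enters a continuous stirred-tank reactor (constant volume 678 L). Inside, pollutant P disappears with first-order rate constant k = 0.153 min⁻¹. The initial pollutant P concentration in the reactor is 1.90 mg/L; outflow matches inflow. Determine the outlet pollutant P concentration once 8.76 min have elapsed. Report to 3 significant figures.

0.798 mg/L

Species balance: V dC/dt = Q C_in − Q C − k V C.
dC/dt = (Q/V) C_in − (Q/V + k) C; effective rate a = Q/V + k = 0.11121 + 0.153 = 0.26421 min⁻¹.
C_ss = Q C_in/(Q + kV) = 0.67767 mg/L; C(t) = C_ss + (C₀ − C_ss) e^(−a t).
C(8.76) = 0.67767 + (1.2223)·e^(−0.26421·8.76) = 0.67767 + (1.2223)·0.098818 = 0.79846 mg/L.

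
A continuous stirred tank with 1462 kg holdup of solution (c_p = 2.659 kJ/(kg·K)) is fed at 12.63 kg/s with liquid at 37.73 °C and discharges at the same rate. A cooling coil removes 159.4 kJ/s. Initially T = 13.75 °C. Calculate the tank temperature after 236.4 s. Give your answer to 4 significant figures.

Energy balance: M c_p dT/dt = ṁ c_p (T_in − T) − 159.4.
Rearrange: dT/dt = (T_ss − T)/τ with τ = M/ṁ = 115.756 s and T_ss = T_in − Q̇/(ṁ c_p) = 32.9836 °C.
Solution: T(t) = T_ss + (T₀ − T_ss) e^(−t/τ).
T(236.4) = 32.9836 + (-19.2336)·e^(−236.4/115.756) = 32.9836 + (-19.2336)·0.129740 = 30.4882 °C.

30.49 °C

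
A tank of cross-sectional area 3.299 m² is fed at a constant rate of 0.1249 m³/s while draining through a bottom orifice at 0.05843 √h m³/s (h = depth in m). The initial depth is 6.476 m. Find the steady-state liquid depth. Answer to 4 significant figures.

Level balance: A dh/dt = 0.1249 − 0.05843 √h. Setting dh/dt = 0:
Q_in = 0.05843 √h_ss ⇒ √h_ss = 0.1249/0.05843 = 2.13760.
h_ss = 2.13760² = 4.56934 m. (Since h₀ = 6.476 m > h_ss, the level will fall toward this value.)

4.569 m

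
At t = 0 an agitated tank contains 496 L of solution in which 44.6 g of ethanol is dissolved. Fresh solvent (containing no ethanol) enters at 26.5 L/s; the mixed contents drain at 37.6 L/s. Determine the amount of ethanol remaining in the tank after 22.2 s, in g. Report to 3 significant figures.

Let m(t) be the amount of ethanol. Volume: V(t) = V₀ + (Q_in − Q_out) t = 496 − 11.100 t; V(22.2) = 249.58 L.
Solute balance: dm/dt = 0 − Q_out C = −Q_out m/V(t).
Separate: dm/m = −Q_out dt/V(t) ⇒ ln(m/m₀) = −(Q_out/(Q_in−Q_out)) ln(V/V₀).
m = m₀ (V₀/V)^(Q_out/(Q_in−Q_out)) = 44.6 × (496/249.58)^(-3.3874) = 4.3548 g.

4.35 g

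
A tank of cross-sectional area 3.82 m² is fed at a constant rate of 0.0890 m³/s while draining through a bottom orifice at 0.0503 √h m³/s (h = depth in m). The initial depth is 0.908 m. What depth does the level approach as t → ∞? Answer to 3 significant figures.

A dh/dt = Q_in − 0.0503 √h. Steady state requires inflow = outflow:
Q_in = 0.0503 √h_ss ⇒ √h_ss = 0.0890/0.0503 = 1.7694.
h_ss = 1.7694² = 3.1307 m. (Since h₀ = 0.908 m < h_ss, the level will rise toward this value.)

3.13 m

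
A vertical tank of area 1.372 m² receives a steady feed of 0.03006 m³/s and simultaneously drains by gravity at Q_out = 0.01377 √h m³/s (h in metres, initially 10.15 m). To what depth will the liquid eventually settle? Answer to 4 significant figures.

Level balance: A dh/dt = 0.03006 − 0.01377 √h. Setting dh/dt = 0:
Q_in = 0.01377 √h_ss ⇒ √h_ss = 0.03006/0.01377 = 2.18301.
h_ss = 2.18301² = 4.76552 m. (Since h₀ = 10.15 m > h_ss, the level will fall toward this value.)

4.766 m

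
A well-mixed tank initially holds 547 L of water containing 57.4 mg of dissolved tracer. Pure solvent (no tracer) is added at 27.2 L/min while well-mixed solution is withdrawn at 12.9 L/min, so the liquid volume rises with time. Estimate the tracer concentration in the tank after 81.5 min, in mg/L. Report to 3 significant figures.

Total volume: dV/dt = Q_in − Q_out = 14.300 L/min, so V(t) = 547 + 14.300 t and V(81.5) = 1712.4 L.
Solute balance: dm/dt = 0 − Q_out C = −Q_out m/V(t).
dm/m = −Q_out dt/(V₀ + 14.300 t); integrating gives ln(m/m₀) = −(Q_out/(Q_in−Q_out)) ln(V/V₀).
m = m₀ (V₀/V)^(Q_out/(Q_in−Q_out)) = 57.4 × (547/1712.4)^(0.90210) = 20.502 mg.
C = m/V = 20.502/1712.4 = 0.011973 mg/L.

0.0120 mg/L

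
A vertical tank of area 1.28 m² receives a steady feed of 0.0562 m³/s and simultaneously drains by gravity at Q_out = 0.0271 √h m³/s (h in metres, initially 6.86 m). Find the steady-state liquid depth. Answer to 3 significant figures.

A dh/dt = Q_in − 0.0271 √h. Steady state requires inflow = outflow:
Q_in = 0.0271 √h_ss ⇒ √h_ss = 0.0562/0.0271 = 2.0738.
h_ss = 2.0738² = 4.3006 m. (Since h₀ = 6.86 m > h_ss, the level will fall toward this value.)

4.30 m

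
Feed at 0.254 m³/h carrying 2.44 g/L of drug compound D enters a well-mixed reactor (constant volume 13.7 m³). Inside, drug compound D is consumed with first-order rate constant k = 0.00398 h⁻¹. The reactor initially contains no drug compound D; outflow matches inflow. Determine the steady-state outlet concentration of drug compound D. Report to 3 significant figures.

V dC/dt = Q(C_in − C) − k V C.
Steady state (dC/dt = 0): C_ss = Q C_in/(Q + kV) = C_in/(1 + kV/Q).
C_ss = 0.254·2.44/(0.254 + 0.00398·13.7) = 0.61976/0.30853 = 2.0088 g/L.

2.01 g/L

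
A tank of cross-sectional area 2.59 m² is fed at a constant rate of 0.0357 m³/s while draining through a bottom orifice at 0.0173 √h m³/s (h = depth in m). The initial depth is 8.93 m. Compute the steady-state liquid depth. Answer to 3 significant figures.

Accumulation of liquid (constant cross-section A): A dh/dt = Q_in − 0.0173 √h. At steady state dh/dt = 0:
Q_in = 0.0173 √h_ss ⇒ √h_ss = 0.0357/0.0173 = 2.0636.
h_ss = 2.0636² = 4.2584 m. (Since h₀ = 8.93 m > h_ss, the level will fall toward this value.)

4.26 m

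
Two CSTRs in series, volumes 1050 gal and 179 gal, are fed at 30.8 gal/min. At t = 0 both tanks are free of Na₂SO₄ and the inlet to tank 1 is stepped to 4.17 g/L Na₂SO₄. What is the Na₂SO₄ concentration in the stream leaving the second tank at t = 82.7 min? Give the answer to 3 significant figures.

3.73 g/L

Time constants: τᵢ = Vᵢ/Q for each well-mixed tank.
τ₁ = 1050/30.8 = 34.091 min; τ₂ = 179/30.8 = 5.8117 min.
Tank 1: C₁ = C_in(1 − e^(−t/τ₁)). Tank 2 (τ₁ ≠ τ₂): C₂ = C_in[1 − (τ₁ e^(−t/τ₁) − τ₂ e^(−t/τ₂))/(τ₁ − τ₂)].
At t = 82.7: e^(−t/τ₁) = 0.088401, e^(−t/τ₂) = 6.6071e-07.
C₂ = 4.17·[1 − (34.091·0.088401 − 5.8117·6.6071e-07)/(28.279)] = 4.17·0.89343 = 3.7256 g/L.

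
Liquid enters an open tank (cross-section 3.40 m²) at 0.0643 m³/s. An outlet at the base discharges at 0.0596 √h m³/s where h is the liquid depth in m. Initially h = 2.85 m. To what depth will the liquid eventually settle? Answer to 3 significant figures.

1.16 m

A dh/dt = Q_in − 0.0596 √h. Steady state requires inflow = outflow:
Q_in = 0.0596 √h_ss ⇒ √h_ss = 0.0643/0.0596 = 1.0789.
h_ss = 1.0789² = 1.1639 m. (Since h₀ = 2.85 m > h_ss, the level will fall toward this value.)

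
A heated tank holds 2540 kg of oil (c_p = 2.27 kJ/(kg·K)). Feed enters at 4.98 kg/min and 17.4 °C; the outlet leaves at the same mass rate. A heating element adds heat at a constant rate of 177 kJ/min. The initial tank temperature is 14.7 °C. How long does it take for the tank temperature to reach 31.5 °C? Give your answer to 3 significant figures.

1260 min

First-law balance (no shaft work): M c_p dT/dt = ṁ c_p (T_in − T) + 177.
τ = M/ṁ = 510.04 min; T_ss = T_in + Q̇/(ṁ c_p) = 33.057 °C.
T(t) = T_ss + (T₀ − T_ss) e^(−t/τ). Set T = 31.5:
e^(−t/τ) = (31.5 − 33.057)/(14.7 − 33.057) = 0.084835
t = −510.04 · ln(0.084835) = 1258.3 min.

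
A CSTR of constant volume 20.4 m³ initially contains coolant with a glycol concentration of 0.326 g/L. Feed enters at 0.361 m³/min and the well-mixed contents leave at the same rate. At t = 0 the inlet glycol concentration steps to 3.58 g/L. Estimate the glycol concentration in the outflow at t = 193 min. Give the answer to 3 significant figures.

Accumulation = in − out for the solute gives V dC/dt = Q(C_in − C).
Time constant τ = V/Q = 20.4/0.361 = 56.510 min.
Integrating: C(t) = C_in + (C₀ − C_in) e^(−t/τ).
C(193) = 3.58 + (0.326 − 3.58)·e^(−193/56.510) = 3.58 + (-3.2540)·0.032865 = 3.4731 g/L.

3.47 g/L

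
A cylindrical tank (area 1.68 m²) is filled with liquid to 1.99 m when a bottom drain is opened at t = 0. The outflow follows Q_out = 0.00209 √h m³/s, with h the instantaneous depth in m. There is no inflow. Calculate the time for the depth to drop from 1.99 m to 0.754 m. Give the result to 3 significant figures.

872 s

A dh/dt = −Q_out = −0.00209 √h.
Separate and integrate: 2(√h − √h₀) = −(0.00209/A) t.
t = 2A(√h₀ − √h)/0.00209 = 2·1.68·(√1.99 − √0.754)/0.00209
  = 3.3600 × (1.4107 − 0.86833) / 0.00209 = 871.90 s.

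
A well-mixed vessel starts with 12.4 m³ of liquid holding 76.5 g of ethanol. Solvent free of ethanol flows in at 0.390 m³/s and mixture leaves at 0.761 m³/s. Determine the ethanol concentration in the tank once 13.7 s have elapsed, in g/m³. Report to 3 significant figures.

3.54 g/m³

Total volume: dV/dt = Q_in − Q_out = -0.37100 m³/s, so V(t) = 12.4 − 0.37100 t and V(13.7) = 7.3173 m³.
Species balance (pure solvent in): dm/dt = −Q_out · m/V(t).
dm/m = −Q_out dt/(V₀ − 0.37100 t); integrating gives ln(m/m₀) = −(Q_out/(Q_in−Q_out)) ln(V/V₀).
m = m₀ (V₀/V)^(Q_out/(Q_in−Q_out)) = 76.5 × (12.4/7.3173)^(-2.0512) = 25.929 g.
C = m/V = 25.929/7.3173 = 3.5435 g/m³.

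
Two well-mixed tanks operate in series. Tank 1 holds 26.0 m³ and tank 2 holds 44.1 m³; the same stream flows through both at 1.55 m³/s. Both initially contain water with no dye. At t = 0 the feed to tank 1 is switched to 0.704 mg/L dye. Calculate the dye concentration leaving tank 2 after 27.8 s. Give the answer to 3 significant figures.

Each tank obeys Vᵢ dCᵢ/dt = Q(Cᵢ₋₁ − Cᵢ), so τᵢ = Vᵢ/Q.
τ₁ = 26.0/1.55 = 16.774 s; τ₂ = 44.1/1.55 = 28.452 s.
Tank 1: C₁ = C_in(1 − e^(−t/τ₁)). Tank 2 (τ₁ ≠ τ₂): C₂ = C_in[1 − (τ₁ e^(−t/τ₁) − τ₂ e^(−t/τ₂))/(τ₁ − τ₂)].
At t = 27.8: e^(−t/τ₁) = 0.19065, e^(−t/τ₂) = 0.37640.
C₂ = 0.704·[1 − (16.774·0.19065 − 28.452·0.37640)/(-11.677)] = 0.704·0.35677 = 0.25117 mg/L.

0.251 mg/L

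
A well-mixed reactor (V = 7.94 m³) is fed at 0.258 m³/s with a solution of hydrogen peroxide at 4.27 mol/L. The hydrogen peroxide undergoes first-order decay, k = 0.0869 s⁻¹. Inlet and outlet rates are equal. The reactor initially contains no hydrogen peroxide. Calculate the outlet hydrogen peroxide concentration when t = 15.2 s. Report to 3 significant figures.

0.973 mol/L

Species balance: V dC/dt = Q C_in − Q C − k V C.
This is linear with rate a = Q/V + k = 0.11939 s⁻¹.
C_ss = Q C_in/(Q + kV) = 1.1621 mol/L; C(t) = C_ss + (C₀ − C_ss) e^(−a t).
C(15.2) = 1.1621 + (-1.1621)·e^(−0.11939·15.2) = 1.1621 + (-1.1621)·0.16287 = 0.97283 mol/L.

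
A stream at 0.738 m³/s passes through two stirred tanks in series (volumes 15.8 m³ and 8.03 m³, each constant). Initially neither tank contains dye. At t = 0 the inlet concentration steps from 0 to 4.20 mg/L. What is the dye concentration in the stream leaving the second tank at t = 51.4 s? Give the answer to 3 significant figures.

Time constants: τᵢ = Vᵢ/Q for each well-mixed tank.
τ₁ = 15.8/0.738 = 21.409 s; τ₂ = 8.03/0.738 = 10.881 s.
Solving the cascade with C₁(0)=C₂(0)=0 gives C₂(t) = C_in[1 − (τ₁ e^(−t/τ₁) − τ₂ e^(−t/τ₂))/(τ₁ − τ₂)].
At t = 51.4: e^(−t/τ₁) = 0.090642, e^(−t/τ₂) = 0.0088802.
C₂ = 4.20·[1 − (21.409·0.090642 − 10.881·0.0088802)/(10.528)] = 4.20·0.82486 = 3.4644 mg/L.

3.46 mg/L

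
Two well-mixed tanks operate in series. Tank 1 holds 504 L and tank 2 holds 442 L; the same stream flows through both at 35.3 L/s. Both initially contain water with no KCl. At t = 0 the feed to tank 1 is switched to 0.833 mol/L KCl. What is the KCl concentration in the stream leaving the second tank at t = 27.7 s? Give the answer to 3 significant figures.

Time constants: τᵢ = Vᵢ/Q for each well-mixed tank.
τ₁ = 504/35.3 = 14.278 s; τ₂ = 442/35.3 = 12.521 s.
Solving the cascade with C₁(0)=C₂(0)=0 gives C₂(t) = C_in[1 − (τ₁ e^(−t/τ₁) − τ₂ e^(−t/τ₂))/(τ₁ − τ₂)].
At t = 27.7: e^(−t/τ₁) = 0.14369, e^(−t/τ₂) = 0.10946.
C₂ = 0.833·[1 − (14.278·0.14369 − 12.521·0.10946)/(1.7564)] = 0.833·0.61225 = 0.51001 mol/L.

0.510 mol/L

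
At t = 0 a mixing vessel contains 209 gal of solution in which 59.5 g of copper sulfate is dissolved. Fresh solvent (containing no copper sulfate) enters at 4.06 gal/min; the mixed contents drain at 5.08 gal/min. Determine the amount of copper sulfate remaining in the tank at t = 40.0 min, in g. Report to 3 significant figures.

Let m(t) be the amount of copper sulfate. Volume: V(t) = V₀ + (Q_in − Q_out) t = 209 − 1.0200 t; V(40.0) = 168.20 gal.
No copper sulfate enters, so dm/dt = −Q_out · (m/V).
dm/m = −Q_out dt/(V₀ − 1.0200 t); integrating gives ln(m/m₀) = −(Q_out/(Q_in−Q_out)) ln(V/V₀).
m = m₀ (V₀/V)^(Q_out/(Q_in−Q_out)) = 59.5 × (209/168.20)^(-4.9804) = 20.173 g.

20.2 g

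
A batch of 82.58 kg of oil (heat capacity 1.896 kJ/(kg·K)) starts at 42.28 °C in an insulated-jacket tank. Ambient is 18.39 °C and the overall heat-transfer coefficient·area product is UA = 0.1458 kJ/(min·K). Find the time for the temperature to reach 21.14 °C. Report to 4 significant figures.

2322 min

Lumped-capacitance energy balance: M c_p dT/dt = UA(T_amb − T).
τ = M c_p/UA = 1073.88 min; T_ss = T_amb = 18.3900 °C.
T(t) = T_ss + (T₀ − T_ss)e^(−t/τ); set T = 21.14:
t = −τ ln[(T − T_ss)/(T₀ − T_ss)] = −1073.88 · ln(0.115111) = 2321.58 min.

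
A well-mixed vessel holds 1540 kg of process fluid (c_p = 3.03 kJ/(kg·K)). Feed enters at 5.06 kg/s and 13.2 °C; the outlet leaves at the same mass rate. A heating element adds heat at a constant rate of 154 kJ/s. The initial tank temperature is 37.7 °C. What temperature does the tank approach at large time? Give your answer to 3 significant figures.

23.2 °C

First-law balance (no shaft work): M c_p dT/dt = ṁ c_p (T_in − T) + 154.
At steady state dT/dt = 0 ⇒ T_ss = T_in + Q̇/(ṁ c_p) = 13.2 + 154/(5.06·3.03) = 23.244 °C.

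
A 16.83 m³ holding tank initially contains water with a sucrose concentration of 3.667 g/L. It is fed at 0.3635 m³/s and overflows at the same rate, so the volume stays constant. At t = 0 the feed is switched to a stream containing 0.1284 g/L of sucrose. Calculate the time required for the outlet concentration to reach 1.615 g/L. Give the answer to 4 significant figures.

40.15 s

Species balance: V dC/dt = Q(C_in − C) ⇒ τ = V/Q = 46.2999 s.
C(t) = C_in + (C₀ − C_in) e^(−t/τ). Set C = 1.615 and solve for t:
e^(−t/τ) = (C − C_in)/(C₀ − C_in) = (1.615 − 0.1284)/(3.667 − 0.1284) = 0.420110
t = −τ ln(…) = 46.2999 × 0.867240 = 40.1531 s.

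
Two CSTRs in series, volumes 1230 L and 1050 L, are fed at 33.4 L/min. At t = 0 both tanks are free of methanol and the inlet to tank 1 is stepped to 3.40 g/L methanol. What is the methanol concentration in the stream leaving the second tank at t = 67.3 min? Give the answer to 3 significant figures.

2.00 g/L

Species balance on tank i: dCᵢ/dt = (Cᵢ₋₁ − Cᵢ)/τᵢ with τᵢ = Vᵢ/Q.
τ₁ = 1230/33.4 = 36.826 min; τ₂ = 1050/33.4 = 31.437 min.
Tank 1: C₁ = C_in(1 − e^(−t/τ₁)). Tank 2 (τ₁ ≠ τ₂): C₂ = C_in[1 − (τ₁ e^(−t/τ₁) − τ₂ e^(−t/τ₂))/(τ₁ − τ₂)].
At t = 67.3: e^(−t/τ₁) = 0.16082, e^(−t/τ₂) = 0.11756.
C₂ = 3.40·[1 − (36.826·0.16082 − 31.437·0.11756)/(5.3892)] = 3.40·0.58688 = 1.9954 g/L.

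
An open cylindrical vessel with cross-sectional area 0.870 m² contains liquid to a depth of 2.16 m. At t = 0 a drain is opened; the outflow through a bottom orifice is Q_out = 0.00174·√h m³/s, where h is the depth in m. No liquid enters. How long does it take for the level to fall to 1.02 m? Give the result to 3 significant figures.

460 s

Accumulation of liquid (constant cross-section A): A dh/dt = −0.00174 √h.
Separate and integrate: 2(√h − √h₀) = −(0.00174/A) t.
t = 2A(√h₀ − √h)/0.00174 = 2·0.870·(√2.16 − √1.02)/0.00174
  = 1.7400 × (1.4697 − 1.0100) / 0.00174 = 459.74 s.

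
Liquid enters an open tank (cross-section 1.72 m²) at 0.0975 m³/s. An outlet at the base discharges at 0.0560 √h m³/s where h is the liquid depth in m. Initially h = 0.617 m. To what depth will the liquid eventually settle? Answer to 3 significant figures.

3.03 m

A dh/dt = Q_in − 0.0560 √h. Steady state requires inflow = outflow:
Q_in = 0.0560 √h_ss ⇒ √h_ss = 0.0975/0.0560 = 1.7411.
h_ss = 1.7411² = 3.0313 m. (Since h₀ = 0.617 m < h_ss, the level will rise toward this value.)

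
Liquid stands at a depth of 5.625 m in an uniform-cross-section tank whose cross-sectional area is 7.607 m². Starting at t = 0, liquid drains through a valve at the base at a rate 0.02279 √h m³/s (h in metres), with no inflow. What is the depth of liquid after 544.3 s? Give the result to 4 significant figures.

2.422 m

With no inflow, A dh/dt = −0.02279 √h.
Separate and integrate: 2(√h − √h₀) = −(0.02279/A) t.
√h = √5.625 − 0.02279·544.3/(2·7.607) = 2.37171 − 0.815341 = 1.55637.
h = 1.55637² = 2.42228 m.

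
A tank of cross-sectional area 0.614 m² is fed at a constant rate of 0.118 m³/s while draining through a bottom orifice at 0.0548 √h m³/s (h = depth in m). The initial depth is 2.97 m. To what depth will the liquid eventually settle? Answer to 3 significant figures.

4.64 m

A dh/dt = Q_in − 0.0548 √h. Steady state requires inflow = outflow:
Q_in = 0.0548 √h_ss ⇒ √h_ss = 0.118/0.0548 = 2.1533.
h_ss = 2.1533² = 4.6366 m. (Since h₀ = 2.97 m < h_ss, the level will rise toward this value.)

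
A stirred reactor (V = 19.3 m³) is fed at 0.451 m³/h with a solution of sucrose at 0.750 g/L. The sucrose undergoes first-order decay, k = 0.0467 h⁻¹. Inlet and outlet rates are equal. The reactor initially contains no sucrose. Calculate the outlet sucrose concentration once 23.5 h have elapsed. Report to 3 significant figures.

Species balance: V dC/dt = Q C_in − Q C − k V C.
This is linear with rate a = Q/V + k = 0.070068 h⁻¹.
C_ss = Q C_in/(Q + kV) = 0.25013 g/L; C(t) = C_ss + (C₀ − C_ss) e^(−a t).
C(23.5) = 0.25013 + (-0.25013)·e^(−0.070068·23.5) = 0.25013 + (-0.25013)·0.19270 = 0.20193 g/L.

0.202 g/L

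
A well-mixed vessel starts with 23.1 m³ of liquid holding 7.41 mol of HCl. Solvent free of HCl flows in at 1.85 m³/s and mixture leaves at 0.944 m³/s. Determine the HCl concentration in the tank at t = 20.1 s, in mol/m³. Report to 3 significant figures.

Let m(t) be the amount of HCl. Volume: V(t) = V₀ + (Q_in − Q_out) t = 23.1 + 0.90600 t; V(20.1) = 41.311 m³.
Solute balance: dm/dt = 0 − Q_out C = −Q_out m/V(t).
Separate: dm/m = −Q_out dt/V(t) ⇒ ln(m/m₀) = −(Q_out/(Q_in−Q_out)) ln(V/V₀).
m = m₀ (V₀/V)^(Q_out/(Q_in−Q_out)) = 7.41 × (23.1/41.311)^(1.0419) = 4.0437 mol.
C = m/V = 4.0437/41.311 = 0.097886 mol/m³.

0.0979 mol/m³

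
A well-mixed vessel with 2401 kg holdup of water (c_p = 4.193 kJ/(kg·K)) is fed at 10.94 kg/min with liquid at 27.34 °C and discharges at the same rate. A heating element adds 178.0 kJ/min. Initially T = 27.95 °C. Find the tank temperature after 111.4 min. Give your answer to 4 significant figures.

29.25 °C

First-law balance (no shaft work): M c_p dT/dt = ṁ c_p (T_in − T) + 178.0.
τ = M/ṁ = 219.470 min; T_ss = T_in + Q̇/(ṁ c_p) = 27.34 + 178.0/(10.94·4.193) = 31.2204 °C.
T approaches T_ss exponentially: T(t) = T_ss + (T₀ − T_ss) e^(−t/τ).
T(111.4) = 31.2204 + (-3.27041)·e^(−111.4/219.470) = 31.2204 + (-3.27041)·0.601946 = 29.2518 °C.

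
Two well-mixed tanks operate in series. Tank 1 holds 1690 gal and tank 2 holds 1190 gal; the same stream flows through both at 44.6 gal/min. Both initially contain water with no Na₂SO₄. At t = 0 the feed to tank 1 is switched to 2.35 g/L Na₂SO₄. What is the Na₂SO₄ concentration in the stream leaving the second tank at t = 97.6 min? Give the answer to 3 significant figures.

Species balance on tank i: dCᵢ/dt = (Cᵢ₋₁ − Cᵢ)/τᵢ with τᵢ = Vᵢ/Q.
τ₁ = 1690/44.6 = 37.892 min; τ₂ = 1190/44.6 = 26.682 min.
Solving the cascade with C₁(0)=C₂(0)=0 gives C₂(t) = C_in[1 − (τ₁ e^(−t/τ₁) − τ₂ e^(−t/τ₂))/(τ₁ − τ₂)].
At t = 97.6: e^(−t/τ₁) = 0.076099, e^(−t/τ₂) = 0.025785.
C₂ = 2.35·[1 − (37.892·0.076099 − 26.682·0.025785)/(11.211)] = 2.35·0.80415 = 1.8898 g/L.

1.89 g/L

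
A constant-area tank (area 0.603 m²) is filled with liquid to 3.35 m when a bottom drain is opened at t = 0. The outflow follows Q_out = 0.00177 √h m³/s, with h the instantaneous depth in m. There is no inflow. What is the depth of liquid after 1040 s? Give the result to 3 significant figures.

Mass balance (ρ constant): A dh/dt = −0.00177 √h.
∫ h^(−1/2) dh = −(0.00177/A) ∫ dt, giving 2√h = 2√h₀ − (0.00177/A) t.
√h = √3.35 − 0.00177·1040/(2·0.603) = 1.8303 − 1.5264 = 0.30393.
h = 0.30393² = 0.092375 m.

0.0924 m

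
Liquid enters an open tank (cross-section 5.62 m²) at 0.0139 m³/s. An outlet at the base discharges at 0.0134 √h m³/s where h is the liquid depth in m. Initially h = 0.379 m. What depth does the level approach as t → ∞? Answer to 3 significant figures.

Mass balance (ρ constant): A dh/dt = Q_in − 0.0134 √h. At steady state dh/dt = 0:
Q_in = 0.0134 √h_ss ⇒ √h_ss = 0.0139/0.0134 = 1.0373.
h_ss = 1.0373² = 1.0760 m. (Since h₀ = 0.379 m < h_ss, the level will rise toward this value.)

1.08 m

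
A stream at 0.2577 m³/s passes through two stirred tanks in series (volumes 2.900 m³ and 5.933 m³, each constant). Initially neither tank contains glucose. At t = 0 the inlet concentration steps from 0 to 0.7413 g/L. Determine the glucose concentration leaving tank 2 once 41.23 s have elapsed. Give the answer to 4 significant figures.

0.5176 g/L

Species balance on tank i: dCᵢ/dt = (Cᵢ₋₁ − Cᵢ)/τᵢ with τᵢ = Vᵢ/Q.
τ₁ = 2.900/0.2577 = 11.2534 s; τ₂ = 5.933/0.2577 = 23.0229 s.
Solving the cascade with C₁(0)=C₂(0)=0 gives C₂(t) = C_in[1 − (τ₁ e^(−t/τ₁) − τ₂ e^(−t/τ₂))/(τ₁ − τ₂)].
At t = 41.23: e^(−t/τ₁) = 0.0256353, e^(−t/τ₂) = 0.166822.
C₂ = 0.7413·[1 − (11.2534·0.0256353 − 23.0229·0.166822)/(-11.7695)] = 0.7413·0.698182 = 0.517562 g/L.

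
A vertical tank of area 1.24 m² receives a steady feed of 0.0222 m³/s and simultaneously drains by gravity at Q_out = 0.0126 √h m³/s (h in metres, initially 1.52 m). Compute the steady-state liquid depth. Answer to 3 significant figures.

3.10 m

Level balance: A dh/dt = 0.0222 − 0.0126 √h. Setting dh/dt = 0:
Q_in = 0.0126 √h_ss ⇒ √h_ss = 0.0222/0.0126 = 1.7619.
h_ss = 1.7619² = 3.1043 m. (Since h₀ = 1.52 m < h_ss, the level will rise toward this value.)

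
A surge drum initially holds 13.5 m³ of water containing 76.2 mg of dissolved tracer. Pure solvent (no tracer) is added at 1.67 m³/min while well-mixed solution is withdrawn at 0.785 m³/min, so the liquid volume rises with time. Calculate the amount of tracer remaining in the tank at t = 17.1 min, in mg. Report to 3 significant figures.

Total volume: dV/dt = Q_in − Q_out = 0.88500 m³/min, so V(t) = 13.5 + 0.88500 t and V(17.1) = 28.633 m³.
Species balance (pure solvent in): dm/dt = −Q_out · m/V(t).
Separate: dm/m = −Q_out dt/V(t) ⇒ ln(m/m₀) = −(Q_out/(Q_in−Q_out)) ln(V/V₀).
m = m₀ (V₀/V)^(Q_out/(Q_in−Q_out)) = 76.2 × (13.5/28.633)^(0.88701) = 39.112 mg.

39.1 mg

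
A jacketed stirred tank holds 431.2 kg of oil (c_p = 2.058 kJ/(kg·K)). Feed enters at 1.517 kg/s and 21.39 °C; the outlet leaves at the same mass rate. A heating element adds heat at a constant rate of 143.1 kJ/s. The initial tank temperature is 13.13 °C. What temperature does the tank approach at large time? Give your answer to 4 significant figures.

Unsteady energy balance on the tank contents: M c_p dT/dt = ṁ c_p (T_in − T) + 143.1.
At steady state dT/dt = 0 ⇒ T_ss = T_in + Q̇/(ṁ c_p) = 21.39 + 143.1/(1.517·2.058) = 67.2262 °C.

67.23 °C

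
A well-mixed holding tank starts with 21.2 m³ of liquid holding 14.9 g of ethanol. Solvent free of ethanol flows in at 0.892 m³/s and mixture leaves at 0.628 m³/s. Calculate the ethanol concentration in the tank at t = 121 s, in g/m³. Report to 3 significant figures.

0.0315 g/m³

Let m(t) be the amount of ethanol. Volume: V(t) = V₀ + (Q_in − Q_out) t = 21.2 + 0.26400 t; V(121) = 53.144 m³.
Species balance (pure solvent in): dm/dt = −Q_out · m/V(t).
dm/m = −Q_out dt/(V₀ + 0.26400 t); integrating gives ln(m/m₀) = −(Q_out/(Q_in−Q_out)) ln(V/V₀).
m = m₀ (V₀/V)^(Q_out/(Q_in−Q_out)) = 14.9 × (21.2/53.144)^(2.3788) = 1.6740 g.
C = m/V = 1.6740/53.144 = 0.031500 g/m³.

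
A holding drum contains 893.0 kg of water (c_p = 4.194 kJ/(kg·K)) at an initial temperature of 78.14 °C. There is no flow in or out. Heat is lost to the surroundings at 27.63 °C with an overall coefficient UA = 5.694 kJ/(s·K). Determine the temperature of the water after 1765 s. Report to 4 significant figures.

M c_p dT/dt = −UA(T − T_amb).
dT/dt = (T_ss − T)/τ with T_ss = T_amb = 27.6300 °C, τ = M c_p/UA = 893.0·4.194/5.694 = 657.752 s.
Solution: T(t) = T_ss + (T₀ − T_ss) e^(−t/τ).
T(1765) = 27.6300 + (50.5100)·0.0683318 = 31.0814 °C.

31.08 °C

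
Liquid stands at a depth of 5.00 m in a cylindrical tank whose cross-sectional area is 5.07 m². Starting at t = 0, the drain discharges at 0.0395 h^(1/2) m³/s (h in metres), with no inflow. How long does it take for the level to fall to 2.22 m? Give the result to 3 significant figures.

A dh/dt = −Q_out = −0.0395 √h.
This is separable: 2 d(√h)/dt = −0.0395/A, so √h = √h₀ − (0.0395/(2A)) t.
t = 2A(√h₀ − √h)/0.0395 = 2·5.07·(√5.00 − √2.22)/0.0395
  = 10.140 × (2.2361 − 1.4900) / 0.0395 = 191.53 s.

192 s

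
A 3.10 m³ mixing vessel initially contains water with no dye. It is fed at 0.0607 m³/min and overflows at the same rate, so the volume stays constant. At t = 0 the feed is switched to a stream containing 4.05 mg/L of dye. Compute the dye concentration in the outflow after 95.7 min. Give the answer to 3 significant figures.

Unsteady species balance (constant V, well mixed): V dC/dt = Q(C_in − C).
So dC/dt = (C_in − C)/τ with τ = V/Q = 3.10/0.0607 = 51.071 min.
Integrating: C(t) = C_in + (C₀ − C_in) e^(−t/τ).
C(95.7) = 4.05 + (0 − 4.05)·e^(−95.7/51.071) = 4.05 + (-4.0500)·0.15353 = 3.4282 mg/L.

3.43 mg/L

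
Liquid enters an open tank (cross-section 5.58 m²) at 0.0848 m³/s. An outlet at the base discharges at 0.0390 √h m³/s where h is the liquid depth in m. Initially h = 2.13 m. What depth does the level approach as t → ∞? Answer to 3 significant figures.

Level balance: A dh/dt = 0.0848 − 0.0390 √h. Setting dh/dt = 0:
Q_in = 0.0390 √h_ss ⇒ √h_ss = 0.0848/0.0390 = 2.1744.
h_ss = 2.1744² = 4.7278 m. (Since h₀ = 2.13 m < h_ss, the level will rise toward this value.)

4.73 m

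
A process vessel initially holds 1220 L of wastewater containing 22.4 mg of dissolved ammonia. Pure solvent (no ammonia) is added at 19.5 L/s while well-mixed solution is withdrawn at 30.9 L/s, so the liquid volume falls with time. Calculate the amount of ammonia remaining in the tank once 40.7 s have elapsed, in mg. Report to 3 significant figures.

6.12 mg

Total volume: dV/dt = Q_in − Q_out = -11.400 L/s, so V(t) = 1220 − 11.400 t and V(40.7) = 756.02 L.
Species balance (pure solvent in): dm/dt = −Q_out · m/V(t).
dm/m = −Q_out dt/(V₀ − 11.400 t); integrating gives ln(m/m₀) = −(Q_out/(Q_in−Q_out)) ln(V/V₀).
m = m₀ (V₀/V)^(Q_out/(Q_in−Q_out)) = 22.4 × (1220/756.02)^(-2.7105) = 6.1225 mg.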